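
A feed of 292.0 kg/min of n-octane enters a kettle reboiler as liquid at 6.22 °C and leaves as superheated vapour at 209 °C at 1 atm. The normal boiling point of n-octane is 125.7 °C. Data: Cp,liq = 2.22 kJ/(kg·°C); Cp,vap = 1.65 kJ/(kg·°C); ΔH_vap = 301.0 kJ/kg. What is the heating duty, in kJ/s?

liquid 6.22→125.7 °C: 265.25 kJ/kg
vaporisation at 125.7 °C: 301 kJ/kg
vapour 125.7→209 °C: 137.44 kJ/kg
Δh = 265.25 + 301 + 137.44 = 703.69 kJ/kg
Q = ṁ·Δh = 292.0 kg/min × 703.69 kJ/kg = 205480 kJ/min
|Q| = 3424.6 kW

Q = 3420 kJ/s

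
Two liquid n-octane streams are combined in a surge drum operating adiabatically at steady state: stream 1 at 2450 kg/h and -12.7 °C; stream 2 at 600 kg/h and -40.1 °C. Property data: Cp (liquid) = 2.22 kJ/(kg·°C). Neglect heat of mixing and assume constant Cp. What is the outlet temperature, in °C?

Energy balance with Q = 0: Σ ṁᵢCp,ᵢ(T_out − Tᵢ) = 0
Σ ṁᵢCp,ᵢTᵢ = 2450×2.22×-12.7 + 600×2.22×-40.1 = -122490
Σ ṁᵢCp,ᵢ = 2450×2.22 + 600×2.22 = 6771
T_out = -122490 / 6771 = -18.09 °C

T_out = -18.1 °C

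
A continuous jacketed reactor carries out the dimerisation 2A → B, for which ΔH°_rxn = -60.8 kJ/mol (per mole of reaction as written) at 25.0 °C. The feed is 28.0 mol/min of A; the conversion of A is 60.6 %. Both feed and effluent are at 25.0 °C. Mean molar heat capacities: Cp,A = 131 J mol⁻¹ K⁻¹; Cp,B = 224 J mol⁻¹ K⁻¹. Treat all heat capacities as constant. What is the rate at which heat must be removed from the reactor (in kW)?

Q_out = 8.60 kW

Extent of reaction ξ = 0.606 × 28.0 / 2 = 8.484 mol/min
Reaction term: ξ·ΔH°_rxn = 8.484 × -60.8 = -515.83 kJ/min
Q = ΔH = -515.83 kJ/min = -8.5971 kW
Heat removed = 8.5971 kW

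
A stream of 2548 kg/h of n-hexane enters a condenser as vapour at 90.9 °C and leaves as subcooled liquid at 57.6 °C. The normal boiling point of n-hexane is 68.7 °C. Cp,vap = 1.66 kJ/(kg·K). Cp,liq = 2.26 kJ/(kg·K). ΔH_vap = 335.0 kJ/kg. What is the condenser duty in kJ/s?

Q_c = 281 kJ/s

vapour 90.9→68.7 °C: -36.852 kJ/kg
condensation at 68.7 °C: -335 kJ/kg
liquid 68.7→57.6 °C: -25.086 kJ/kg
Δh = -36.852 + -335 + -25.086 = -396.94 kJ/kg
Q = ṁ·Δh = 2548 kg/h × -396.94 kJ/kg = -1.0114e+06 kJ/h
|Q| = 280.94 kW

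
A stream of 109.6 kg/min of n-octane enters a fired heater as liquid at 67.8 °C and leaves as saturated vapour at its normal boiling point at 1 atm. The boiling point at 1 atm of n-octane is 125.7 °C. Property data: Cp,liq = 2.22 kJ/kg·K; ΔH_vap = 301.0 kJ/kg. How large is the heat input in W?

liquid 67.8→125.7 °C: 128.54 kJ/kg
vaporisation at 125.7 °C: 301 kJ/kg
Δh = 128.54 + 301 = 429.54 kJ/kg
Q = ṁ·Δh = 109.6 kg/min × 429.54 kJ/kg = 47077 kJ/min
|Q| = 784.62 kW = 784620 W

Q = 785000 W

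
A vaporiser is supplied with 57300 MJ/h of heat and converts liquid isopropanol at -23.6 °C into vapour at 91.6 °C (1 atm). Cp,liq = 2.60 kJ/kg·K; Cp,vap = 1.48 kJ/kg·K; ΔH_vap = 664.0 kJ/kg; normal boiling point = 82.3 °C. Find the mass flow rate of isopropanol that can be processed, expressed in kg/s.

ṁ = 16.7 kg/s

Δh = 2.60×(82.3−-23.6) + 664.0 + 1.48×(91.6−82.3) = 953.1 kJ/kg
Q = 57300 MJ/h = 15917 kJ/s = 15917 kJ/s
ṁ = Q/Δh = 15917 / 953.1 = 16.7 kg/s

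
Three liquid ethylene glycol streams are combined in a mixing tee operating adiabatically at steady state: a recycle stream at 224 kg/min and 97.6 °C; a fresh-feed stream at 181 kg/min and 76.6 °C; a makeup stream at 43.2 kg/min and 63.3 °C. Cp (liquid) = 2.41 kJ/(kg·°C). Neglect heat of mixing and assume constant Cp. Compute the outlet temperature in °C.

T_out = 85.8 °C

No heat crosses the boundary, so H_out = H_in.
T_out = Σ ṁᵢCp,ᵢTᵢ / Σ ṁᵢCp,ᵢ
      = 92692 / 1080.2 = 85.813 °C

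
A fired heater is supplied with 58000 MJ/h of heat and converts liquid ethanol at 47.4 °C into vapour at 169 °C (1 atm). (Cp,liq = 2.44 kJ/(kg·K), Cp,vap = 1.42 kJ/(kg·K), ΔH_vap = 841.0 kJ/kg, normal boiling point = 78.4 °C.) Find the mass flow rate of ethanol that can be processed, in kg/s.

ṁ = 15.4 kg/s

Δh = 2.44×(78.4−47.4) + 841.0 + 1.42×(169−78.4) = 1045.3 kJ/kg
Q = 58000 MJ/h = 16111 kJ/s = 16111 kJ/s
ṁ = Q/Δh = 16111 / 1045.3 = 15.413 kg/s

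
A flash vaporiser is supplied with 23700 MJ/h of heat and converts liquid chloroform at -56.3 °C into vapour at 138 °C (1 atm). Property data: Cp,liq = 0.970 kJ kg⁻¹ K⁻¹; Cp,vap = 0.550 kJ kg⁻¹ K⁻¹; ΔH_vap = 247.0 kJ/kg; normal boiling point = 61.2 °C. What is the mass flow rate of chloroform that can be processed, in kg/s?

Δh = 0.970×(61.2−-56.3) + 247.0 + 0.550×(138−61.2) = 403.22 kJ/kg
Q = 23700 MJ/h = 6583.3 kJ/s = 6583.3 kJ/s
ṁ = Q/Δh = 6583.3 / 403.22 = 16.327 kg/s

ṁ = 16.3 kg/s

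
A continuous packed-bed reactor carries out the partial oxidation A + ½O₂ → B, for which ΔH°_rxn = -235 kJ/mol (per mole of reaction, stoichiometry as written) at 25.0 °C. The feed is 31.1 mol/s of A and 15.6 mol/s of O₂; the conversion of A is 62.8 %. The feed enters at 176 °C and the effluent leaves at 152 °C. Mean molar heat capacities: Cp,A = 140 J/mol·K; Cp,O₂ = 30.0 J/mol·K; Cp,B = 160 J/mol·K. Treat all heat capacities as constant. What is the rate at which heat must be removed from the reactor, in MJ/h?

Extent of reaction ξ = 0.628 × 31.1 = 19.531 mol/s
Reaction term: ξ·ΔH°_rxn = 19.531 × -235 = -4589.7 kJ/s
Sensible, feed 176→25 °C: -728.12 kJ/s
Outlet flows (mol/s): A 11.569, O₂ 5.8346, B 19.531
Sensible, products 25→152 °C: 624.8 kJ/s
Q = ΔH = -4693.1 kJ/s = -4693.1 kW
Heat removed = 16895 MJ/h

Q_out = 16900 MJ/h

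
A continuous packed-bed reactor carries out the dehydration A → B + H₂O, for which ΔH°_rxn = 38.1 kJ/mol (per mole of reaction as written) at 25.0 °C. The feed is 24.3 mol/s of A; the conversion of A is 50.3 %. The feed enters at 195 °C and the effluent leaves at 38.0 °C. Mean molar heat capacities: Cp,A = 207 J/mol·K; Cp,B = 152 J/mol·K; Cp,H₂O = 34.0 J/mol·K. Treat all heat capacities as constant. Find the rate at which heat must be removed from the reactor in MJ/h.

Extent of reaction ξ = 0.503 × 24.3 = 12.223 mol/s
Reaction term: ξ·ΔH°_rxn = 12.223 × 38.1 = 465.69 kJ/s
Sensible, feed 195→25 °C: -855.12 kJ/s
Outlet flows (mol/s): A 12.077, B 12.223, H₂O 12.223
Sensible, products 25→38.0 °C: 62.054 kJ/s
Q = ΔH = -327.37 kJ/s = -327.37 kW
Heat removed = 1178.5 MJ/h

Q_out = 1180 MJ/h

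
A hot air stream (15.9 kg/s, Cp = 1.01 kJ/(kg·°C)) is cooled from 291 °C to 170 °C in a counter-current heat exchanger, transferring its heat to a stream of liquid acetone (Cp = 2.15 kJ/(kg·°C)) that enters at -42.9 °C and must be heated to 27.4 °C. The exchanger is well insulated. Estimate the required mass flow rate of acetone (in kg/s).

ṁ_c = 12.9 kg/s

Heat released by hot stream: Q = 15.9 × 1.01 × (291 − 170) = 1943.1 kJ/s
Energy balance on cold side (adiabatic exchanger): Q = ṁ_c·Cp_c·(T_c,out − T_c,in)
ṁ_c = 1943.1 / [2.15 × (27.4 − -42.9)] = 12.856 kg/s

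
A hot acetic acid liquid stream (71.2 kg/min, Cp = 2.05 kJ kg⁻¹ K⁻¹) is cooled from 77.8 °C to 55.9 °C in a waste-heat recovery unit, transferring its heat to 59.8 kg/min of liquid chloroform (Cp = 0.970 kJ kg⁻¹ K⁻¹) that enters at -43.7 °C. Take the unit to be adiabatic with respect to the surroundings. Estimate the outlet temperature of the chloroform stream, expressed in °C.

Heat released by hot stream: Q = 71.2 × 2.05 × (77.8 − 55.9) = 3196.5 kJ/min
Energy balance on cold side (adiabatic exchanger): Q = ṁ_c·Cp_c·(T_c,out − T_c,in)
T_c,out = -43.7 + 3196.5/(59.8 × 0.970) = 11.407 °C

T_c,out = 11.4 °C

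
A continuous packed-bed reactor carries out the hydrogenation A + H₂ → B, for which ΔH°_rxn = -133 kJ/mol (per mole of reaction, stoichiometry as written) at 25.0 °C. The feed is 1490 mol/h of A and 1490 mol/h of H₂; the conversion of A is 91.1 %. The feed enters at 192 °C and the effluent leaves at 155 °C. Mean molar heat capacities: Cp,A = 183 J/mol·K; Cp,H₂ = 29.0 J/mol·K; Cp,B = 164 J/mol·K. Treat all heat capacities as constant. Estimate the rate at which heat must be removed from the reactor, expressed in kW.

Extent of reaction ξ = 0.911 × 1490 = 1357.4 mol/h
Reaction term: ξ·ΔH°_rxn = 1357.4 × -133 = -180530 kJ/h
Sensible, feed 192→25 °C: -52752 kJ/h
Outlet flows (mol/h): A 132.61, H₂ 132.61, B 1357.4
Sensible, products 25→155 °C: 32594 kJ/h
Q = ΔH = -200690 kJ/h = -55.747 kW
Heat removed = 55.747 kW

Q_out = 55.7 kW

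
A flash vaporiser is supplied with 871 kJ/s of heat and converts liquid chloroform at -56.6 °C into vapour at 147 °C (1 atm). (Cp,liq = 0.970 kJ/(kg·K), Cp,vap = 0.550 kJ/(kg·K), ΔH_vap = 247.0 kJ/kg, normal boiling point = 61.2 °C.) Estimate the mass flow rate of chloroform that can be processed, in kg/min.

ṁ = 128 kg/min

Δh = 0.970×(61.2−-56.6) + 247.0 + 0.550×(147−61.2) = 408.46 kJ/kg
Q = 871 kJ/s = 871 kJ/s = 52260 kJ/min
ṁ = Q/Δh = 52260 / 408.46 = 127.95 kg/min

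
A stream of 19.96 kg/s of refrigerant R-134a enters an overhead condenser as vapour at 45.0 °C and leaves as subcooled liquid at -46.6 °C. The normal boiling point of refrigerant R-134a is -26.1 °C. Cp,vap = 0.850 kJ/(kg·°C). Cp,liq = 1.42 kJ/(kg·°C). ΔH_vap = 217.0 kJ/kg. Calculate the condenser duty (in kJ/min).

vapour 45.0→-26.1 °C: -60.435 kJ/kg
condensation at -26.1 °C: -217 kJ/kg
liquid -26.1→-46.6 °C: -29.11 kJ/kg
Δh = -60.435 + -217 + -29.11 = -306.55 kJ/kg
Q = ṁ·Δh = 19.96 kg/s × -306.55 kJ/kg = -6118.6 kJ/s
|Q| = 6118.6 kW = 367120 kJ/min

Q_c = 367000 kJ/min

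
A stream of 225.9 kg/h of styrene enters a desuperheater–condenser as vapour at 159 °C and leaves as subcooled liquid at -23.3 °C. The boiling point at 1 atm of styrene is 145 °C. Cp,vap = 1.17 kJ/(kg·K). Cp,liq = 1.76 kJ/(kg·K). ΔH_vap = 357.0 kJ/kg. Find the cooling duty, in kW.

Q_c = 42.0 kW

vapour 159→145 °C: -16.38 kJ/kg
condensation at 145 °C: -357 kJ/kg
liquid 145→-23.3 °C: -296.21 kJ/kg
Δh = -16.38 + -357 + -296.21 = -669.59 kJ/kg
Q = ṁ·Δh = 225.9 kg/h × -669.59 kJ/kg = -151260 kJ/h
|Q| = 42.017 kW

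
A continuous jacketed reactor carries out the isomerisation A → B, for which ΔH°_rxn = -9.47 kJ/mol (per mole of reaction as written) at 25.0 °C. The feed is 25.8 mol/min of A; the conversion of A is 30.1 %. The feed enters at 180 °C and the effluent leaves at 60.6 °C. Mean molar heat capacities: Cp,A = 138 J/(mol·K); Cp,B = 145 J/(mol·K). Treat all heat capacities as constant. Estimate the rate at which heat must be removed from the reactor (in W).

Q_out = 8280 W

Extent of reaction ξ = 0.301 × 25.8 = 7.7658 mol/min
Reaction term: ξ·ΔH°_rxn = 7.7658 × -9.47 = -73.542 kJ/min
Sensible, feed 180→25 °C: -551.86 kJ/min
Outlet flows (mol/min): A 18.034, B 7.7658
Sensible, products 25→60.6 °C: 128.69 kJ/min
Q = ΔH = -496.72 kJ/min = -8.2786 kW
Heat removed = 8278.6 W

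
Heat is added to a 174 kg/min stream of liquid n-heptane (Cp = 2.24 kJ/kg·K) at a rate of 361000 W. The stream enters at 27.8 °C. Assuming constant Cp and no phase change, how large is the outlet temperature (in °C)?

T_out = 83.4 °C

Q = 361000 W = 21660 kJ/min
ΔT = Q/(ṁ·Cp) = 21660/(174×2.24) = 55.573 K
T_out = 27.8 + 55.573 = 83.373 °C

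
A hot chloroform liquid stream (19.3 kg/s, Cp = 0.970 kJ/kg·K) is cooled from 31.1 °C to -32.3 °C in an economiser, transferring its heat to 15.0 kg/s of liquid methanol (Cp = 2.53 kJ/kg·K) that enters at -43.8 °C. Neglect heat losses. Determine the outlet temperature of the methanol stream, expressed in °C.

T_c,out = -12.5 °C

Heat released by hot stream: Q = 19.3 × 0.970 × (31.1 − -32.3) = 1186.9 kJ/s
Energy balance on cold side (adiabatic exchanger): Q = ṁ_c·Cp_c·(T_c,out − T_c,in)
T_c,out = -43.8 + 1186.9/(15.0 × 2.53) = -12.524 °C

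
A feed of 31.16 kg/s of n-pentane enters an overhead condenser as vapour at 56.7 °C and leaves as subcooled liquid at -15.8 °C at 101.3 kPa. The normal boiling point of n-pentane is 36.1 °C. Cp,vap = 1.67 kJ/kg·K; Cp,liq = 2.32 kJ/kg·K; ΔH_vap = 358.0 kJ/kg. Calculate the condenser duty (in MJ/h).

Q_c = 57500 MJ/h

vapour 56.7→36.1 °C: -34.402 kJ/kg
condensation at 36.1 °C: -358 kJ/kg
liquid 36.1→-15.8 °C: -120.41 kJ/kg
Δh = -34.402 + -358 + -120.41 = -512.81 kJ/kg
Q = ṁ·Δh = 31.16 kg/s × -512.81 kJ/kg = -15979 kJ/s
|Q| = 15979 kW = 57525 MJ/h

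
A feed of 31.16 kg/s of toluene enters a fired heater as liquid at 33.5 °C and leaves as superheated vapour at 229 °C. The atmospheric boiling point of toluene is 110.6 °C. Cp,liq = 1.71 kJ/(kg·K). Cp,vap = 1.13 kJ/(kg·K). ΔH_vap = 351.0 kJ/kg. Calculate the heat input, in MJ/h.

liquid 33.5→110.6 °C: 131.84 kJ/kg
vaporisation at 110.6 °C: 351 kJ/kg
vapour 110.6→229 °C: 133.79 kJ/kg
Δh = 131.84 + 351 + 133.79 = 616.63 kJ/kg
Q = ṁ·Δh = 31.16 kg/s × 616.63 kJ/kg = 19214 kJ/s
|Q| = 19214 kW = 69171 MJ/h

Q = 69200 MJ/h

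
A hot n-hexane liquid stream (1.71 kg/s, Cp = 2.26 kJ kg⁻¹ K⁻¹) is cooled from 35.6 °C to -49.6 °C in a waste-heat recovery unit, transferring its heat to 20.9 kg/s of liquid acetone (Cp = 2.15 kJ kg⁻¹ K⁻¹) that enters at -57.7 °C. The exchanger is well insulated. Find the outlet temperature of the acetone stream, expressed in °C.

T_c,out = -50.4 °C

Heat released by hot stream: Q = 1.71 × 2.26 × (35.6 − -49.6) = 329.26 kJ/s
Energy balance on cold side (adiabatic exchanger): Q = ṁ_c·Cp_c·(T_c,out − T_c,in)
T_c,out = -57.7 + 329.26/(20.9 × 2.15) = -50.372 °C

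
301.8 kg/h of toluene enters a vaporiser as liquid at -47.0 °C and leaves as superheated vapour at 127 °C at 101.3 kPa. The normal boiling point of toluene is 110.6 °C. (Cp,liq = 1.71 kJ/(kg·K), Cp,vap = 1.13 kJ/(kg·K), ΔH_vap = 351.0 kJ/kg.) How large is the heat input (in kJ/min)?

Q = 3210 kJ/min

liquid -47.0→110.6 °C: 269.5 kJ/kg
vaporisation at 110.6 °C: 351 kJ/kg
vapour 110.6→127 °C: 18.532 kJ/kg
Δh = 269.5 + 351 + 18.532 = 639.03 kJ/kg
Q = ṁ·Δh = 301.8 kg/h × 639.03 kJ/kg = 192860 kJ/h
|Q| = 53.572 kW = 3214.3 kJ/min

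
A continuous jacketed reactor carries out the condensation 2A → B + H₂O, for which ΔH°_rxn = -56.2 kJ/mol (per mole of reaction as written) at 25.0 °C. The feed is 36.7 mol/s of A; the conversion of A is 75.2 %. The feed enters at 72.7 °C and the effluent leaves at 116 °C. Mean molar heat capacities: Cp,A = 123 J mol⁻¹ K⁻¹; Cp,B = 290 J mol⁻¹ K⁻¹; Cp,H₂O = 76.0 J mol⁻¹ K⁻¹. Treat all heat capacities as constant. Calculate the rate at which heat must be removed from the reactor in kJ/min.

Q_out = 25800 kJ/min

Extent of reaction ξ = 0.752 × 36.7 / 2 = 13.799 mol/s
Reaction term: ξ·ΔH°_rxn = 13.799 × -56.2 = -775.52 kJ/s
Sensible, feed 72.7→25 °C: -215.32 kJ/s
Outlet flows (mol/s): A 9.1016, B 13.799, H₂O 13.799
Sensible, products 25→116 °C: 561.47 kJ/s
Q = ΔH = -429.37 kJ/s = -429.37 kW
Heat removed = 25762 kJ/min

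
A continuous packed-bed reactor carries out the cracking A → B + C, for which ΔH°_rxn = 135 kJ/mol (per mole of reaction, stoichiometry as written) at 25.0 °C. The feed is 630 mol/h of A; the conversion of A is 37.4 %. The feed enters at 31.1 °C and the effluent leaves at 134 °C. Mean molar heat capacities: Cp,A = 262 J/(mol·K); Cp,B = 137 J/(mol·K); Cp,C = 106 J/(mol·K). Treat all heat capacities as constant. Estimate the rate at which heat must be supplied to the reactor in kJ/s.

Extent of reaction ξ = 0.374 × 630 = 235.62 mol/h
Reaction term: ξ·ΔH°_rxn = 235.62 × 135 = 31809 kJ/h
Sensible, feed 31.1→25 °C: -1006.9 kJ/h
Outlet flows (mol/h): A 394.38, B 235.62, C 235.62
Sensible, products 25→134 °C: 17504 kJ/h
Q = ΔH = 48305 kJ/h = 13.418 kW
Heat supplied = 13.418 kJ/s

Q_in = 13.4 kJ/s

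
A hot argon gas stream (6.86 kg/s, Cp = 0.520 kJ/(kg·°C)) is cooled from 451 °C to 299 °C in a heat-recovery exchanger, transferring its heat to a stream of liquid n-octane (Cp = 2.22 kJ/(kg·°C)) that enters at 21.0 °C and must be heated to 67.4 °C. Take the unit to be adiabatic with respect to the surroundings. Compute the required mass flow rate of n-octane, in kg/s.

Heat released by hot stream: Q = 6.86 × 0.520 × (451 − 299) = 542.21 kJ/s
Energy balance on cold side (adiabatic exchanger): Q = ṁ_c·Cp_c·(T_c,out − T_c,in)
ṁ_c = 542.21 / [2.22 × (67.4 − 21.0)] = 5.2638 kg/s

ṁ_c = 5.26 kg/s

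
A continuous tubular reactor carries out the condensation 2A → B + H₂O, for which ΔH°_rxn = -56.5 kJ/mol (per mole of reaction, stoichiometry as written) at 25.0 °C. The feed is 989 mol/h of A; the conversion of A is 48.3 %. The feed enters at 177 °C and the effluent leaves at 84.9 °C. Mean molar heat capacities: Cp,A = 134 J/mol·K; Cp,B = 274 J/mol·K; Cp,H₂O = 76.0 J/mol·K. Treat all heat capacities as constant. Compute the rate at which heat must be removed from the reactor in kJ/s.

Extent of reaction ξ = 0.483 × 989 / 2 = 238.84 mol/h
Reaction term: ξ·ΔH°_rxn = 238.84 × -56.5 = -13495 kJ/h
Sensible, feed 177→25 °C: -20144 kJ/h
Outlet flows (mol/h): A 511.31, B 238.84, H₂O 238.84
Sensible, products 25→84.9 °C: 9111.5 kJ/h
Q = ΔH = -24527 kJ/h = -6.8131 kW
Heat removed = 6.8131 kJ/s

Q_out = 6.81 kJ/s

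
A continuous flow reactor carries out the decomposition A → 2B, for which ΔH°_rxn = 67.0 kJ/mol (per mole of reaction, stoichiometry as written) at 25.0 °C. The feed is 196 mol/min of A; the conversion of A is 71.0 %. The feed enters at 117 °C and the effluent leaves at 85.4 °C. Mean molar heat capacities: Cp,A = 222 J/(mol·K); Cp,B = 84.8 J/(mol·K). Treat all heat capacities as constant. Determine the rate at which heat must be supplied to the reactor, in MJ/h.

Q_in = 450 MJ/h

Extent of reaction ξ = 0.710 × 196 = 139.16 mol/min
Reaction term: ξ·ΔH°_rxn = 139.16 × 67.0 = 9323.7 kJ/min
Sensible, feed 117→25 °C: -4003.1 kJ/min
Outlet flows (mol/min): A 56.84, B 278.32
Sensible, products 25→85.4 °C: 2187.7 kJ/min
Q = ΔH = 7508.3 kJ/min = 125.14 kW
Heat supplied = 450.5 MJ/h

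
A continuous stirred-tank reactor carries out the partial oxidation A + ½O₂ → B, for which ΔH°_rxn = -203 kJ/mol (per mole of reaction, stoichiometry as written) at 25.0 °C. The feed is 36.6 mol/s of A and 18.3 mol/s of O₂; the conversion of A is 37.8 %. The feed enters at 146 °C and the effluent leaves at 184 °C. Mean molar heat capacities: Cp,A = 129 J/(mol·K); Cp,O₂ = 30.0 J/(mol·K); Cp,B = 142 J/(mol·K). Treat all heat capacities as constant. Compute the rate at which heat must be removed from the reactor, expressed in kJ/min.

Q_out = 157000 kJ/min

Extent of reaction ξ = 0.378 × 36.6 = 13.835 mol/s
Reaction term: ξ·ΔH°_rxn = 13.835 × -203 = -2808.5 kJ/s
Sensible, feed 146→25 °C: -637.72 kJ/s
Outlet flows (mol/s): A 22.765, O₂ 11.383, B 13.835
Sensible, products 25→184 °C: 833.59 kJ/s
Q = ΔH = -2612.6 kJ/s = -2612.6 kW
Heat removed = 156760 kJ/min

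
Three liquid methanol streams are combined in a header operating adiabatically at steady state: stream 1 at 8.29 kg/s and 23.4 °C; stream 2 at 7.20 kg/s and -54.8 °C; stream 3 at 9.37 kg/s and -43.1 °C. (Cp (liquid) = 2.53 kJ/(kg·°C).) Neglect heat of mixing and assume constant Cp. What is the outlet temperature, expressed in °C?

Adiabatic, steady state ⇒ Σ ṁᵢCp,ᵢ(T_out − Tᵢ) = 0
T_out = Σ ṁᵢCp,ᵢTᵢ / Σ ṁᵢCp,ᵢ
      = -1529.2 / 62.896 = -24.313 °C

T_out = -24.3 °C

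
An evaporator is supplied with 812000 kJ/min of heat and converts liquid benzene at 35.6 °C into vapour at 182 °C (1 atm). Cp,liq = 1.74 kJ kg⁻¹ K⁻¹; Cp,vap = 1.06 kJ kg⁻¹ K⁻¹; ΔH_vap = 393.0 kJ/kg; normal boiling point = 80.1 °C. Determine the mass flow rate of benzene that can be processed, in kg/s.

ṁ = 23.4 kg/s

Δh = 1.74×(80.1−35.6) + 393.0 + 1.06×(182−80.1) = 578.44 kJ/kg
Q = 812000 kJ/min = 13533 kJ/s = 13533 kJ/s
ṁ = Q/Δh = 13533 / 578.44 = 23.396 kg/s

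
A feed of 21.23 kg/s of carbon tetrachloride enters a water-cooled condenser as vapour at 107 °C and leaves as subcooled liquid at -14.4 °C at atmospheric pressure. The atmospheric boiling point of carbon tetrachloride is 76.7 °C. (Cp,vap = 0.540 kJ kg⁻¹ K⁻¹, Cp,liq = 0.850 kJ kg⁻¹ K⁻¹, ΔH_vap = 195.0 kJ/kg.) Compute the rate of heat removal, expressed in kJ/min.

Q_c = 368000 kJ/min

vapour 107→76.7 °C: -16.362 kJ/kg
condensation at 76.7 °C: -195 kJ/kg
liquid 76.7→-14.4 °C: -77.435 kJ/kg
Δh = -16.362 + -195 + -77.435 = -288.8 kJ/kg
Q = ṁ·Δh = 21.23 kg/s × -288.8 kJ/kg = -6131.2 kJ/s
|Q| = 6131.2 kW = 367870 kJ/min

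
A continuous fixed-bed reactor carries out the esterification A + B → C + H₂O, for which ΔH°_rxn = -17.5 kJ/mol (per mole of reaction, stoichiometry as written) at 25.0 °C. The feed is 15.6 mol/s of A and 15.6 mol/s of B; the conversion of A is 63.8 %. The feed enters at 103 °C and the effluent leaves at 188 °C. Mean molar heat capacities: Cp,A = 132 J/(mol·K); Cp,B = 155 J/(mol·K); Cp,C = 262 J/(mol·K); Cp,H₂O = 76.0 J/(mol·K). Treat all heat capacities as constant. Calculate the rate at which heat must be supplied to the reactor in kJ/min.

Extent of reaction ξ = 0.638 × 15.6 = 9.9528 mol/s
Reaction term: ξ·ΔH°_rxn = 9.9528 × -17.5 = -174.17 kJ/s
Sensible, feed 103→25 °C: -349.22 kJ/s
Outlet flows (mol/s): A 5.6472, B 5.6472, C 9.9528, H₂O 9.9528
Sensible, products 25→188 °C: 812.52 kJ/s
Q = ΔH = 289.13 kJ/s = 289.13 kW
Heat supplied = 17348 kJ/min

Q_in = 17300 kJ/min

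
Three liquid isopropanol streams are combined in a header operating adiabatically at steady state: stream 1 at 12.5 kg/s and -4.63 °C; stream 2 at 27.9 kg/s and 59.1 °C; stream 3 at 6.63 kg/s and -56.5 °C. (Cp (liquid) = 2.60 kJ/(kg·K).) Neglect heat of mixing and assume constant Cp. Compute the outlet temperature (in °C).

No heat crosses the boundary, so H_out = H_in.
Σ ṁᵢCp,ᵢTᵢ = 12.5×2.60×-4.63 + 27.9×2.60×59.1 + 6.63×2.60×-56.5 = 3162.7
Σ ṁᵢCp,ᵢ = 12.5×2.60 + 27.9×2.60 + 6.63×2.60 = 122.28
T_out = 3162.7 / 122.28 = 25.865 °C

T_out = 25.9 °C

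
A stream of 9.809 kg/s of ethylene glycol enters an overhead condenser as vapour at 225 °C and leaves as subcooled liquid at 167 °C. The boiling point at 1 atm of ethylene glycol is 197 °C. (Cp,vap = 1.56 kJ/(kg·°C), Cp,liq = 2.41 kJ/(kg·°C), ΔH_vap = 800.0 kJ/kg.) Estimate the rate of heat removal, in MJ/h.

vapour 225→197 °C: -43.68 kJ/kg
condensation at 197 °C: -800 kJ/kg
liquid 197→167 °C: -72.3 kJ/kg
Δh = -43.68 + -800 + -72.3 = -915.98 kJ/kg
Q = ṁ·Δh = 9.809 kg/s × -915.98 kJ/kg = -8984.8 kJ/s
|Q| = 8984.8 kW = 32345 MJ/h

Q_c = 32300 MJ/h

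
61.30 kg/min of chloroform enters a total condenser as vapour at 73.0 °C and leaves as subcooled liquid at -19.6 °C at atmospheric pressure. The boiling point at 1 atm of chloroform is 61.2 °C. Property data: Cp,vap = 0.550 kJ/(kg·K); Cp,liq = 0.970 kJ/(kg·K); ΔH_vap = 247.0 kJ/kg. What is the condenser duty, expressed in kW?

vapour 73.0→61.2 °C: -6.49 kJ/kg
condensation at 61.2 °C: -247 kJ/kg
liquid 61.2→-19.6 °C: -78.376 kJ/kg
Δh = -6.49 + -247 + -78.376 = -331.87 kJ/kg
Q = ṁ·Δh = 61.30 kg/min × -331.87 kJ/kg = -20343 kJ/min
|Q| = 339.06 kW

Q_c = 339 kW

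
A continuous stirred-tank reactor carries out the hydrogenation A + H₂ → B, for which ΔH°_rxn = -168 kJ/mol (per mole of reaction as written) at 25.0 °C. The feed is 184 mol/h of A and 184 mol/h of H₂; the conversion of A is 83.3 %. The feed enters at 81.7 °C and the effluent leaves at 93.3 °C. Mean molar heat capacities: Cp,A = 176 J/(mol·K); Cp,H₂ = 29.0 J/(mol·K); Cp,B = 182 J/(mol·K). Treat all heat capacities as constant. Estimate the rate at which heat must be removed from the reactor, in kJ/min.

Q_out = 426 kJ/min

Extent of reaction ξ = 0.833 × 184 = 153.27 mol/h
Reaction term: ξ·ΔH°_rxn = 153.27 × -168 = -25750 kJ/h
Sensible, feed 81.7→25 °C: -2138.7 kJ/h
Outlet flows (mol/h): A 30.728, H₂ 30.728, B 153.27
Sensible, products 25→93.3 °C: 2335.5 kJ/h
Q = ΔH = -25553 kJ/h = -7.098 kW
Heat removed = 425.88 kJ/min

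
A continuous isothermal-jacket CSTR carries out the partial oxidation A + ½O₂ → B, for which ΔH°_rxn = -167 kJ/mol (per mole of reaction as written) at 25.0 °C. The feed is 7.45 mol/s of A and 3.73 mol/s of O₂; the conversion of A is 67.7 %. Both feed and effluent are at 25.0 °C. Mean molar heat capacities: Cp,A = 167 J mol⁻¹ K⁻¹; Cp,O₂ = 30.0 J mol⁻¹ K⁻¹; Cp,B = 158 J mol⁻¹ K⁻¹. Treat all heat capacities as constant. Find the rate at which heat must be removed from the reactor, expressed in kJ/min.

Extent of reaction ξ = 0.677 × 7.45 = 5.0437 mol/s
Reaction term: ξ·ΔH°_rxn = 5.0437 × -167 = -842.29 kJ/s
Q = ΔH = -842.29 kJ/s = -842.29 kW
Heat removed = 50537 kJ/min

Q_out = 50500 kJ/min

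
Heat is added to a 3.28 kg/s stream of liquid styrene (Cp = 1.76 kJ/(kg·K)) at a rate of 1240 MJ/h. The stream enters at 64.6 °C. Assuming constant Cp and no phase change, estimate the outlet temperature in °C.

T_out = 124 °C

Q = 1240 MJ/h = 344.44 kJ/s
ΔT = Q/(ṁ·Cp) = 344.44/(3.28×1.76) = 59.667 K
T_out = 64.6 + 59.667 = 124.27 °C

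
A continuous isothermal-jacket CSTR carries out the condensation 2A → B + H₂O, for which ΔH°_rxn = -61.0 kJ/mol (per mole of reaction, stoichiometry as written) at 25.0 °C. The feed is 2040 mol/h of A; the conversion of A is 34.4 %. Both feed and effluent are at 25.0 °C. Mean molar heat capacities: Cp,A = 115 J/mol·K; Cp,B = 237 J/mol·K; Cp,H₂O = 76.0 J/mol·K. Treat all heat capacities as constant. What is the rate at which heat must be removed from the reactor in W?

Q_out = 5950 W

Extent of reaction ξ = 0.344 × 2040 / 2 = 350.88 mol/h
Reaction term: ξ·ΔH°_rxn = 350.88 × -61.0 = -21404 kJ/h
Q = ΔH = -21404 kJ/h = -5.9455 kW
Heat removed = 5945.5 W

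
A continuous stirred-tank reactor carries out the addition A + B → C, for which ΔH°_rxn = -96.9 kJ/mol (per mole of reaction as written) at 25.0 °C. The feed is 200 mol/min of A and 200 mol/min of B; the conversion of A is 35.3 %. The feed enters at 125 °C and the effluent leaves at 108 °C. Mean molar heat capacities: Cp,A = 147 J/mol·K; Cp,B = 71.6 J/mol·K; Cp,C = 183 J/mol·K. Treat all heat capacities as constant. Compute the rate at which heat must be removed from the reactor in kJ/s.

Q_out = 130 kJ/s

Extent of reaction ξ = 0.353 × 200 = 70.6 mol/min
Reaction term: ξ·ΔH°_rxn = 70.6 × -96.9 = -6841.1 kJ/min
Sensible, feed 125→25 °C: -4372 kJ/min
Outlet flows (mol/min): A 129.4, B 129.4, C 70.6
Sensible, products 25→108 °C: 3420.2 kJ/min
Q = ΔH = -7793 kJ/min = -129.88 kW
Heat removed = 129.88 kJ/s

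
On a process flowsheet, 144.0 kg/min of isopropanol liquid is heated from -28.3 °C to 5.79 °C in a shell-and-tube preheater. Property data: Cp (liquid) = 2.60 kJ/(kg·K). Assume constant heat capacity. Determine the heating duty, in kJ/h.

Q = 766000 kJ/h

Q = ṁ·Cp·ΔT = 144.0 × 2.60 × (5.79 − -28.3) = 12763 kJ/min
Converting: 12763 / 60 s = 212.72 kW
Heating duty = 765800 kJ/h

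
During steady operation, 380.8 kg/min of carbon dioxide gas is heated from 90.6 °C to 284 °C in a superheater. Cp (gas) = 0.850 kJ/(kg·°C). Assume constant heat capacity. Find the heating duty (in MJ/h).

Q = 3760 MJ/h

Q = ṁ·Cp·ΔT = 380.8 × 0.850 × (284 − 90.6) = 62600 kJ/min
Converting: 62600 / 60 s = 1043.3 kW
Heating duty = 3756 MJ/h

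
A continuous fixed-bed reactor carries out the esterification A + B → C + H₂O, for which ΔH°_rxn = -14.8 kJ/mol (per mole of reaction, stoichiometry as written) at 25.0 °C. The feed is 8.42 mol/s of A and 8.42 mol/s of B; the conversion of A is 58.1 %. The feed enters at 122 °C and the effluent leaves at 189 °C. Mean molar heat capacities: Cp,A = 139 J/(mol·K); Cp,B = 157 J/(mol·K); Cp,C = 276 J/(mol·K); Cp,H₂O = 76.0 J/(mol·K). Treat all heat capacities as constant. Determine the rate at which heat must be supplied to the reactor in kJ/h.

Extent of reaction ξ = 0.581 × 8.42 = 4.892 mol/s
Reaction term: ξ·ΔH°_rxn = 4.892 × -14.8 = -72.402 kJ/s
Sensible, feed 122→25 °C: -241.76 kJ/s
Outlet flows (mol/s): A 3.528, B 3.528, C 4.892, H₂O 4.892
Sensible, products 25→189 °C: 453.67 kJ/s
Q = ΔH = 139.51 kJ/s = 139.51 kW
Heat supplied = 502240 kJ/h

Q_in = 502000 kJ/h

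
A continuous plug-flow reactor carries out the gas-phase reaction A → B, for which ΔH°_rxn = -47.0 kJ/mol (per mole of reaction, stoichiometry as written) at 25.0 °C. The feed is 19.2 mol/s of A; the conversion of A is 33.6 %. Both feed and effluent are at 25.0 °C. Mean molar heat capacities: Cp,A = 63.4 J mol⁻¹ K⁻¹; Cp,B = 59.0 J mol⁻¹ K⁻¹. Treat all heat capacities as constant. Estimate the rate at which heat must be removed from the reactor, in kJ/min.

Q_out = 18200 kJ/min

Extent of reaction ξ = 0.336 × 19.2 = 6.4512 mol/s
Reaction term: ξ·ΔH°_rxn = 6.4512 × -47.0 = -303.21 kJ/s
Q = ΔH = -303.21 kJ/s = -303.21 kW
Heat removed = 18192 kJ/min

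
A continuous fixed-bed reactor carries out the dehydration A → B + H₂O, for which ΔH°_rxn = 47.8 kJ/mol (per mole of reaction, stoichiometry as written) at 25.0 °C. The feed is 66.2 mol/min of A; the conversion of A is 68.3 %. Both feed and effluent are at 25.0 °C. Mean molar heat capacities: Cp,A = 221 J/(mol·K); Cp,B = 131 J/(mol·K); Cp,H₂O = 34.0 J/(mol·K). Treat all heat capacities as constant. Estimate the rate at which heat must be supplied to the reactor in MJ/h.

Extent of reaction ξ = 0.683 × 66.2 = 45.215 mol/min
Reaction term: ξ·ΔH°_rxn = 45.215 × 47.8 = 2161.3 kJ/min
Q = ΔH = 2161.3 kJ/min = 36.021 kW
Heat supplied = 129.68 MJ/h

Q_in = 130 MJ/h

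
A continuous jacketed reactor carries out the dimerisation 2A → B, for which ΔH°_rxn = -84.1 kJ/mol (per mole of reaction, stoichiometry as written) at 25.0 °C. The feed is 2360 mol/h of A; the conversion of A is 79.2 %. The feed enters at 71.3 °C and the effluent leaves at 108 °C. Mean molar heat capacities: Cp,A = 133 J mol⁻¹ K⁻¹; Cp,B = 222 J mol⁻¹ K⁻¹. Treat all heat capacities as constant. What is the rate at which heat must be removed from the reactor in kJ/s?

Extent of reaction ξ = 0.792 × 2360 / 2 = 934.56 mol/h
Reaction term: ξ·ΔH°_rxn = 934.56 × -84.1 = -78596 kJ/h
Sensible, feed 71.3→25 °C: -14533 kJ/h
Outlet flows (mol/h): A 490.88, B 934.56
Sensible, products 25→108 °C: 22639 kJ/h
Q = ΔH = -70490 kJ/h = -19.581 kW
Heat removed = 19.581 kJ/s

Q_out = 19.6 kJ/s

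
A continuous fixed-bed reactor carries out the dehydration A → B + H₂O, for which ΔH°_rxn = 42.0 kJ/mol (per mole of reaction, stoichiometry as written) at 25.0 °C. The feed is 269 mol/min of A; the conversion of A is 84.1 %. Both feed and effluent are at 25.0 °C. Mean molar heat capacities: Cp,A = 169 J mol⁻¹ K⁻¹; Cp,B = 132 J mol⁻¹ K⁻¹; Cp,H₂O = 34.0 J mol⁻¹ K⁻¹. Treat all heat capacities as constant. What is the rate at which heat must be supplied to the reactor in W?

Extent of reaction ξ = 0.841 × 269 = 226.23 mol/min
Reaction term: ξ·ΔH°_rxn = 226.23 × 42.0 = 9501.6 kJ/min
Q = ΔH = 9501.6 kJ/min = 158.36 kW
Heat supplied = 158360 W

Q_in = 158000 W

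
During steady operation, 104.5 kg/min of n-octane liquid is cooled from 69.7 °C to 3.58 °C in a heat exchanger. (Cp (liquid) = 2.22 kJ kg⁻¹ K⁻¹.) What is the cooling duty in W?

Q = ṁ·Cp·ΔT = 104.5 × 2.22 × (3.58 − 69.7) = -15339 kJ/min
Converting: 15339 / 60 s = 255.65 kW
Cooling duty = 255650 W

Q_c = 256000 W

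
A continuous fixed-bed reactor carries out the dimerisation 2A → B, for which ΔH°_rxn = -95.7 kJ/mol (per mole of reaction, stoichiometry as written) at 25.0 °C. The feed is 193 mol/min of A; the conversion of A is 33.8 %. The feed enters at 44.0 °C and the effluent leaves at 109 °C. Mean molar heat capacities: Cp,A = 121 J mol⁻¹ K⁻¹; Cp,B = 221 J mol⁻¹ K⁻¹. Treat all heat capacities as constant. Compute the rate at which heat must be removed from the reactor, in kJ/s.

Extent of reaction ξ = 0.338 × 193 / 2 = 32.617 mol/min
Reaction term: ξ·ΔH°_rxn = 32.617 × -95.7 = -3121.4 kJ/min
Sensible, feed 44.0→25 °C: -443.71 kJ/min
Outlet flows (mol/min): A 127.77, B 32.617
Sensible, products 25→109 °C: 1904.1 kJ/min
Q = ΔH = -1661 kJ/min = -27.684 kW
Heat removed = 27.684 kJ/s

Q_out = 27.7 kJ/s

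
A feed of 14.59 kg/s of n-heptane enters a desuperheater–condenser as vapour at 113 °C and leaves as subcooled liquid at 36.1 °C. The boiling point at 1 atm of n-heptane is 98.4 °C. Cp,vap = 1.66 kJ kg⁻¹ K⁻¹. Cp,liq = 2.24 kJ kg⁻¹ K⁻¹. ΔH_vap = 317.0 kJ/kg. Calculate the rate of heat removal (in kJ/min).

vapour 113→98.4 °C: -24.236 kJ/kg
condensation at 98.4 °C: -317 kJ/kg
liquid 98.4→36.1 °C: -139.55 kJ/kg
Δh = -24.236 + -317 + -139.55 = -480.79 kJ/kg
Q = ṁ·Δh = 14.59 kg/s × -480.79 kJ/kg = -7014.7 kJ/s
|Q| = 7014.7 kW = 420880 kJ/min

Q_c = 421000 kJ/min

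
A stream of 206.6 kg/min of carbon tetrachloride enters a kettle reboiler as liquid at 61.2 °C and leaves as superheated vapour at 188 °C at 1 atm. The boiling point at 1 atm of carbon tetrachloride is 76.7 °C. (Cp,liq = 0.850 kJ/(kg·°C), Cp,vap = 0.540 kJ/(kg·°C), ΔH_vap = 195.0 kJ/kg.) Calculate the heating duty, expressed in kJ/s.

Q = 924 kJ/s

liquid 61.2→76.7 °C: 13.175 kJ/kg
vaporisation at 76.7 °C: 195 kJ/kg
vapour 76.7→188 °C: 60.102 kJ/kg
Δh = 13.175 + 195 + 60.102 = 268.28 kJ/kg
Q = ṁ·Δh = 206.6 kg/min × 268.28 kJ/kg = 55426 kJ/min
|Q| = 923.77 kW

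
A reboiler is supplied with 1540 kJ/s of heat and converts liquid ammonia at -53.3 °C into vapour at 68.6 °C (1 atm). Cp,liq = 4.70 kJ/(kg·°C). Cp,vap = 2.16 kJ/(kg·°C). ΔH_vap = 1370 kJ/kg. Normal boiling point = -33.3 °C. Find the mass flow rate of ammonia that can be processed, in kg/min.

ṁ = 54.9 kg/min

Δh = 4.70×(-33.3−-53.3) + 1370 + 2.16×(68.6−-33.3) = 1684.1 kJ/kg
Q = 1540 kJ/s = 1540 kJ/s = 92400 kJ/min
ṁ = Q/Δh = 92400 / 1684.1 = 54.866 kg/min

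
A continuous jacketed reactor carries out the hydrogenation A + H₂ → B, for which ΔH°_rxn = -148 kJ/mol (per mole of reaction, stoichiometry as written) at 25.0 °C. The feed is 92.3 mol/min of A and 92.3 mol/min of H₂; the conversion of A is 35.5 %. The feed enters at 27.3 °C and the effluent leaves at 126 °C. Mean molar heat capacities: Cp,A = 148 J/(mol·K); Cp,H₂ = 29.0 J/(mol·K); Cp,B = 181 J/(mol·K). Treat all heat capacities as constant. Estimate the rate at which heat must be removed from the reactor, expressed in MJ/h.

Extent of reaction ξ = 0.355 × 92.3 = 32.767 mol/min
Reaction term: ξ·ΔH°_rxn = 32.767 × -148 = -4849.4 kJ/min
Sensible, feed 27.3→25 °C: -37.575 kJ/min
Outlet flows (mol/min): A 59.533, H₂ 59.533, B 32.767
Sensible, products 25→126 °C: 1663.3 kJ/min
Q = ΔH = -3223.7 kJ/min = -53.729 kW
Heat removed = 193.42 MJ/h

Q_out = 193 MJ/h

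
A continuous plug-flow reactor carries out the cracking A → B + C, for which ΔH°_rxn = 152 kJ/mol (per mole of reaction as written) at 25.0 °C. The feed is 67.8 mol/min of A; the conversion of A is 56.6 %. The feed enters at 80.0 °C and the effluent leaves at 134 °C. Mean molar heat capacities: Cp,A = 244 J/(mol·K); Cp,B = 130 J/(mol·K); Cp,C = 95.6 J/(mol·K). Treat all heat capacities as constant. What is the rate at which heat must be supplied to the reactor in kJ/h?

Q_in = 399000 kJ/h

Extent of reaction ξ = 0.566 × 67.8 = 38.375 mol/min
Reaction term: ξ·ΔH°_rxn = 38.375 × 152 = 5833 kJ/min
Sensible, feed 80.0→25 °C: -909.88 kJ/min
Outlet flows (mol/min): A 29.425, B 38.375, C 38.375
Sensible, products 25→134 °C: 1726.2 kJ/min
Q = ΔH = 6649.3 kJ/min = 110.82 kW
Heat supplied = 398960 kJ/h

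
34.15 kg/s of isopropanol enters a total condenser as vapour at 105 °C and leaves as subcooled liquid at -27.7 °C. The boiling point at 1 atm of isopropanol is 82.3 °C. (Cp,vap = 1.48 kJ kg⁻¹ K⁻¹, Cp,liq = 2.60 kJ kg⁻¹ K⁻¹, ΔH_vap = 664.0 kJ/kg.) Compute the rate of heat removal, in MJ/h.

Q_c = 121000 MJ/h

vapour 105→82.3 °C: -33.596 kJ/kg
condensation at 82.3 °C: -664 kJ/kg
liquid 82.3→-27.7 °C: -286 kJ/kg
Δh = -33.596 + -664 + -286 = -983.6 kJ/kg
Q = ṁ·Δh = 34.15 kg/s × -983.6 kJ/kg = -33590 kJ/s
|Q| = 33590 kW = 120920 MJ/h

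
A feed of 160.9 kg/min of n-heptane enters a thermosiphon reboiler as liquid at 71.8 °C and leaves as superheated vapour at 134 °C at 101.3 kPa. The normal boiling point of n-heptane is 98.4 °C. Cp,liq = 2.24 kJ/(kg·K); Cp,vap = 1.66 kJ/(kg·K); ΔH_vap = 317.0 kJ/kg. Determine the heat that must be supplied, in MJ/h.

liquid 71.8→98.4 °C: 59.584 kJ/kg
vaporisation at 98.4 °C: 317 kJ/kg
vapour 98.4→134 °C: 59.096 kJ/kg
Δh = 59.584 + 317 + 59.096 = 435.68 kJ/kg
Q = ṁ·Δh = 160.9 kg/min × 435.68 kJ/kg = 70101 kJ/min
|Q| = 1168.3 kW = 4206.1 MJ/h

Q = 4210 MJ/h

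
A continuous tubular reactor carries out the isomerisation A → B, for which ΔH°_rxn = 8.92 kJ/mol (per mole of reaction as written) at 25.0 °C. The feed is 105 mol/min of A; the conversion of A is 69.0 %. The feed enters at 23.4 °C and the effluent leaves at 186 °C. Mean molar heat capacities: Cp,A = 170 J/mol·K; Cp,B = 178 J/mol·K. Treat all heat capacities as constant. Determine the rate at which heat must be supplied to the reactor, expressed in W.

Extent of reaction ξ = 0.690 × 105 = 72.45 mol/min
Reaction term: ξ·ΔH°_rxn = 72.45 × 8.92 = 646.25 kJ/min
Sensible, feed 23.4→25 °C: 28.56 kJ/min
Outlet flows (mol/min): A 32.55, B 72.45
Sensible, products 25→186 °C: 2967.2 kJ/min
Q = ΔH = 3642 kJ/min = 60.7 kW
Heat supplied = 60700 W

Q_in = 60700 W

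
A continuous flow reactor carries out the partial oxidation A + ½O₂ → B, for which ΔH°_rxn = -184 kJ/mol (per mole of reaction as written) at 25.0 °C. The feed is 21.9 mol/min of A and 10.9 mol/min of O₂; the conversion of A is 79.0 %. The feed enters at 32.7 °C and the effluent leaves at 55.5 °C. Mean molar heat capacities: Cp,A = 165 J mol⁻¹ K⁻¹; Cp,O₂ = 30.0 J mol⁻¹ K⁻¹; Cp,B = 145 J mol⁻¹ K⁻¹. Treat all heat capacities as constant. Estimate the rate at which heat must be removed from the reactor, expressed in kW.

Extent of reaction ξ = 0.790 × 21.9 = 17.301 mol/min
Reaction term: ξ·ΔH°_rxn = 17.301 × -184 = -3183.4 kJ/min
Sensible, feed 32.7→25 °C: -30.342 kJ/min
Outlet flows (mol/min): A 4.599, O₂ 2.2495, B 17.301
Sensible, products 25→55.5 °C: 101.72 kJ/min
Q = ΔH = -3112 kJ/min = -51.867 kW
Heat removed = 51.867 kW

Q_out = 51.9 kW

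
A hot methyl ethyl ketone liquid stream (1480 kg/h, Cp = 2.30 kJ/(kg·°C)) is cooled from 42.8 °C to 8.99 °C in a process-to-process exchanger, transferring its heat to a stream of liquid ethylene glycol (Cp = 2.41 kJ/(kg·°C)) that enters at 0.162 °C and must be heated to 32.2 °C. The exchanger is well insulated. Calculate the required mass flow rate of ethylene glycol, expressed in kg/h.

ṁ_c = 1490 kg/h

Heat released by hot stream: Q = 1480 × 2.30 × (42.8 − 8.99) = 115090 kJ/h
Energy balance on cold side (adiabatic exchanger): Q = ṁ_c·Cp_c·(T_c,out − T_c,in)
ṁ_c = 115090 / [2.41 × (32.2 − 0.162)] = 1490.6 kg/h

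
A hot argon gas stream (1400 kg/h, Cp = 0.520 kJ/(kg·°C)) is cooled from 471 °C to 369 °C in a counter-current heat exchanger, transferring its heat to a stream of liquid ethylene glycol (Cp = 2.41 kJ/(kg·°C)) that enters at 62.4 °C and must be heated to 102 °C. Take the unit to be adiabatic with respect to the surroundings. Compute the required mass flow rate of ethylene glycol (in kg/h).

ṁ_c = 778 kg/h

Heat released by hot stream: Q = 1400 × 0.520 × (471 − 369) = 74256 kJ/h
Energy balance on cold side (adiabatic exchanger): Q = ṁ_c·Cp_c·(T_c,out − T_c,in)
ṁ_c = 74256 / [2.41 × (102 − 62.4)] = 778.07 kg/h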